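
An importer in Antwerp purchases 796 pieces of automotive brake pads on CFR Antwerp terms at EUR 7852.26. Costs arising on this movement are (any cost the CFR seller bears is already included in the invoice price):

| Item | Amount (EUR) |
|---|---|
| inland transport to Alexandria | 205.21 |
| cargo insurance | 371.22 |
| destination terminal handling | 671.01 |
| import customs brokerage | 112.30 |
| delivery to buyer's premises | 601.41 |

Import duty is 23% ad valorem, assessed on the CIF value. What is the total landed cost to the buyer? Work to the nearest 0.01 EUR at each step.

CFR: the seller pays costs through ocean freight to the destination port, but not insurance.
Already in the invoice (seller's account under CFR): inland to port — exclude.
CIF value = CFR price + insurance = 7852.26 + 371.22 = 8223.48
Import duty = 8223.48 × 23% = 1891.40
Buyer bears: insurance 371.22 + destination terminal 671.01 + brokerage 112.30 + delivery 601.41 + duty 1891.40 = 3647.34
Landed cost = invoice 7852.26 + 3647.34 = 11499.60

Total landed cost: EUR 11499.60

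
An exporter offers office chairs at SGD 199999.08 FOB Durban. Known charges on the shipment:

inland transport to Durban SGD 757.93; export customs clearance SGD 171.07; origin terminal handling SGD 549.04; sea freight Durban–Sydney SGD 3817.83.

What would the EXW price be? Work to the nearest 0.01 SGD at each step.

Not relevant to the conversion: freight — on the buyer under both terms; not part of either seller's price.
From FOB to EXW, the seller no longer bears: inland to port, export clearance, origin terminal.
EXW price = 199999.08 − 757.93 − 171.07 − 549.04 = 198521.04

EXW price: SGD 198521.04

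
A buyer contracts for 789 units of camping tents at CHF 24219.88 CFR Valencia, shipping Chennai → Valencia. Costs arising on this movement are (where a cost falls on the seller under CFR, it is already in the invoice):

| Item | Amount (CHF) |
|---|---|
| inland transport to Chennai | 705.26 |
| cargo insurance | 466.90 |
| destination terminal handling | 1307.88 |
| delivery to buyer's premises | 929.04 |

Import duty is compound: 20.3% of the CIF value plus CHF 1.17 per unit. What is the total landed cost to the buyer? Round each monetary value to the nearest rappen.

Total landed cost: CHF 32858.25

CFR: the seller pays costs through ocean freight to the destination port, but not insurance.
Already in the invoice (seller's account under CFR): inland to port — exclude.
CIF value = CFR price + insurance = 24219.88 + 466.90 = 24686.78
Ad valorem component: 24686.78 × 20.3% = 5011.42
Specific component: 789 × 1.17 = 923.13
Import duty = 5011.42 + 923.13 = 5934.55
Buyer bears: insurance 466.90 + destination terminal 1307.88 + delivery 929.04 + duty 5934.55 = 8638.37
Landed cost = invoice 24219.88 + 8638.37 = 32858.25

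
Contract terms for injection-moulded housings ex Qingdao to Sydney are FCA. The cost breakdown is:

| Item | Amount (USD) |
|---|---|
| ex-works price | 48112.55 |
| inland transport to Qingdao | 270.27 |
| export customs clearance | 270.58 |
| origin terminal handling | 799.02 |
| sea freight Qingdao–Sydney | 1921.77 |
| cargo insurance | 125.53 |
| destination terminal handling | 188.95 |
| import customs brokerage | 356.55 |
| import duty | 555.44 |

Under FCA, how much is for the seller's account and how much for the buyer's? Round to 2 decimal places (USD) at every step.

FCA: the seller delivers export-cleared goods to the carrier; the buyer bears costs from that point.
Seller's account: goods 48112.55 + inland to port 270.27 + export clearance 270.58 = 48653.40
Buyer's account: origin terminal 799.02 + freight 1921.77 + insurance 125.53 + destination terminal 188.95 + brokerage 356.55 + duty 555.44 = 3947.26

Seller: USD 48653.40; buyer: USD 3947.26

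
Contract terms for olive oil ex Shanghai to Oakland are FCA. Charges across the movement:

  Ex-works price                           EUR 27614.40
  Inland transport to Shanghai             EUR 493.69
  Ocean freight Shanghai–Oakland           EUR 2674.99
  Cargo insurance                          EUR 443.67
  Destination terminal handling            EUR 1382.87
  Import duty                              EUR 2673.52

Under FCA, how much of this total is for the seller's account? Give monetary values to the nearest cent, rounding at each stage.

Seller's account: EUR 28108.09

FCA: the seller delivers export-cleared goods to the carrier; the buyer bears costs from that point.
Seller's account: goods 27614.40 + inland to port 493.69 = 28108.09
Buyer's account: freight 2674.99 + insurance 443.67 + destination terminal 1382.87 + duty 2673.52 = 7175.05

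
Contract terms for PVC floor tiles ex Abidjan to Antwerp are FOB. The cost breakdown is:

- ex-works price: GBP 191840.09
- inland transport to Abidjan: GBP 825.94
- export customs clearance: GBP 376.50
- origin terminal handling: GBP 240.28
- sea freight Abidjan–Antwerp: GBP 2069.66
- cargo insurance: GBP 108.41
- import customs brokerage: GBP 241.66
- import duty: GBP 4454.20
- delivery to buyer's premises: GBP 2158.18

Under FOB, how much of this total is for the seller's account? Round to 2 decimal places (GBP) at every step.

Seller's account: GBP 193282.81

FOB: the seller bears costs until goods are on board at the origin port; the buyer bears freight, insurance and all costs thereafter.
Seller's account: goods 191840.09 + inland to port 825.94 + export clearance 376.50 + origin terminal 240.28 = 193282.81
Buyer's account: freight 2069.66 + insurance 108.41 + brokerage 241.66 + duty 4454.20 + delivery 2158.18 = 9032.11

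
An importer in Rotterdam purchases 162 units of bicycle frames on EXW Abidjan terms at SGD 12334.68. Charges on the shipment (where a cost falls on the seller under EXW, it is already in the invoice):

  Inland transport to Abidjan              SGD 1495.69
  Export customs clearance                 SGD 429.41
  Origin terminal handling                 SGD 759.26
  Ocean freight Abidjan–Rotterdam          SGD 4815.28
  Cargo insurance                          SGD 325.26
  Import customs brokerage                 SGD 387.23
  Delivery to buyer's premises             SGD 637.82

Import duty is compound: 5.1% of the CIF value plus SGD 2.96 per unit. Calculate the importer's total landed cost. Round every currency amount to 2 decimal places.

EXW: the seller makes goods available at their premises; the buyer bears all onward costs.
CIF value = EXW price + inland to port + export clearance + origin terminal + freight + insurance = 12334.68 + 1495.69 + 429.41 + 759.26 + 4815.28 + 325.26 = 20159.58
Ad valorem component: 20159.58 × 5.1% = 1028.14
Specific component: 162 × 2.96 = 479.52
Import duty = 1028.14 + 479.52 = 1507.66
Buyer bears: inland to port 1495.69 + export clearance 429.41 + origin terminal 759.26 + freight 4815.28 + insurance 325.26 + brokerage 387.23 + delivery 637.82 + duty 1507.66 = 10357.61
Landed cost = invoice 12334.68 + 10357.61 = 22692.29

Total landed cost: SGD 22692.29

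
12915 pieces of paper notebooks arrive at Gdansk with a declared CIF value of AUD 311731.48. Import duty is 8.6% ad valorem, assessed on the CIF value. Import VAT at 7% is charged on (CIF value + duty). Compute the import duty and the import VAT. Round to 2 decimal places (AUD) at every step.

Import duty = 311731.48 × 8.6% = 26808.91
VAT base = CIF + duty = 311731.48 + 26808.91 = 338540.39
Import VAT = 338540.39 × 7% = 23697.83

Import duty: AUD 26808.91; import VAT: AUD 23697.83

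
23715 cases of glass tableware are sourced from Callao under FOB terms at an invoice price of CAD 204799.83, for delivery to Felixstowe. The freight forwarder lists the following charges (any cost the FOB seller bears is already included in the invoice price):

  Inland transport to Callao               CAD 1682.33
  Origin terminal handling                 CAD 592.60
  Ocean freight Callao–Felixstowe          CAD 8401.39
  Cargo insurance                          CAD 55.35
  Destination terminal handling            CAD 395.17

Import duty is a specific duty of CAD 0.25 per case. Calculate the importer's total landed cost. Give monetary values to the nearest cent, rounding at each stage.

Total landed cost: CAD 219580.49

FOB: the seller bears costs until goods are on board at the origin port; the buyer bears freight, insurance and all costs thereafter.
Already in the invoice (seller's account under FOB): inland to port, origin terminal — exclude.
CIF value = FOB price + freight + insurance = 204799.83 + 8401.39 + 55.35 = 213256.57
Import duty = 23715 × 0.25 = 5928.75
Buyer bears: freight 8401.39 + insurance 55.35 + destination terminal 395.17 + duty 5928.75 = 14780.66
Landed cost = invoice 204799.83 + 14780.66 = 219580.49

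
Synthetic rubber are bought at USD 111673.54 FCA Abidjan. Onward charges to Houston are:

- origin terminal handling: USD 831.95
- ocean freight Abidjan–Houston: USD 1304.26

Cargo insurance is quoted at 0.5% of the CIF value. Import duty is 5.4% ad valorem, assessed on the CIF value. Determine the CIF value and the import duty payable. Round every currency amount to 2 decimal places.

CIF value: USD 114381.66; import duty: USD 6176.61

Let C be the CIF value. C = FCA price + pre-shipment costs + freight + 0.5% × C
C − 0.5% × C = 111673.54 + 831.95 + 1304.26
0.995 × C = 113809.75
C = 113809.75 / 0.995 = 114381.66
Insurance premium = 0.5% × 114381.66 = 571.91
Import duty = 114381.66 × 5.4% = 6176.61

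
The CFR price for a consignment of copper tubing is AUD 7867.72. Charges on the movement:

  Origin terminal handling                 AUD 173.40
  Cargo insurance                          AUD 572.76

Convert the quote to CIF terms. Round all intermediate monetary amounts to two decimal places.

Not relevant to the conversion: origin terminal — on the seller under both CFR and CIF; already in the CFR price and stays in the CIF price.
From CFR to CIF, the seller additionally bears: insurance.
CIF price = 7867.72 + 572.76 = 8440.48

CIF price: AUD 8440.48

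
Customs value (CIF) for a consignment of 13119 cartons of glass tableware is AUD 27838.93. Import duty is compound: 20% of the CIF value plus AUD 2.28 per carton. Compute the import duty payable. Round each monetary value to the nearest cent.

Ad valorem component: 27838.93 × 20% = 5567.79
Specific component: 13119 × 2.28 = 29911.32
Import duty = 5567.79 + 29911.32 = 35479.11

Import duty: AUD 35479.11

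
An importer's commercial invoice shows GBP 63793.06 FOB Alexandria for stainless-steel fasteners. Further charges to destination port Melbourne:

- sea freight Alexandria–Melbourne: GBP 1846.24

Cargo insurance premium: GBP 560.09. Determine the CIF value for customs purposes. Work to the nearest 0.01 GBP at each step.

CIF = FOB price + freight + insurance
CIF = 63793.06 + 1846.24 + 560.09 = 66199.39

CIF value: GBP 66199.39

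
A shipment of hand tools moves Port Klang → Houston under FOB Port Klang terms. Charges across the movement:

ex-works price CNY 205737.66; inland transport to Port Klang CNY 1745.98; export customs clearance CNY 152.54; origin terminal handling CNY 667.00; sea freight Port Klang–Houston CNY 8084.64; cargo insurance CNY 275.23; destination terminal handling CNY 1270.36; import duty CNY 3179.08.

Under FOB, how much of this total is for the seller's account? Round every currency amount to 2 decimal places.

FOB: the seller bears costs until goods are on board at the origin port; the buyer bears freight, insurance and all costs thereafter.
Seller's account: goods 205737.66 + inland to port 1745.98 + export clearance 152.54 + origin terminal 667.00 = 208303.18
Buyer's account: freight 8084.64 + insurance 275.23 + destination terminal 1270.36 + duty 3179.08 = 12809.31

Seller's account: CNY 208303.18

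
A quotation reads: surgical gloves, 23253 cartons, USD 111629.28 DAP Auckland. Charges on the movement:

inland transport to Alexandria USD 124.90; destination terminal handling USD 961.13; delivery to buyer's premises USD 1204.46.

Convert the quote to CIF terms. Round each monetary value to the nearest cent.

Not relevant to the conversion: inland to port — on the seller under both DAP and CIF; already in the DAP price and stays in the CIF price.
From DAP to CIF, the seller no longer bears: destination terminal, delivery.
CIF price = 111629.28 − 961.13 − 1204.46 = 109463.69

CIF price: USD 109463.69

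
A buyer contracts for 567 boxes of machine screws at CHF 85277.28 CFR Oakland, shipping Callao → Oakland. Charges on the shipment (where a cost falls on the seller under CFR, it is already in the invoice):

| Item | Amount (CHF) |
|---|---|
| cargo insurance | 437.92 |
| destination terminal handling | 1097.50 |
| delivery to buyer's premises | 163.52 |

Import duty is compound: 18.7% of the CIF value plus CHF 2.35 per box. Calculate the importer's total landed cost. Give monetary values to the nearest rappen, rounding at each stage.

CFR: the seller pays costs through ocean freight to the destination port, but not insurance.
CIF value = CFR price + insurance = 85277.28 + 437.92 = 85715.20
Ad valorem component: 85715.20 × 18.7% = 16028.74
Specific component: 567 × 2.35 = 1332.45
Import duty = 16028.74 + 1332.45 = 17361.19
Buyer bears: insurance 437.92 + destination terminal 1097.50 + delivery 163.52 + duty 17361.19 = 19060.13
Landed cost = invoice 85277.28 + 19060.13 = 104337.41

Total landed cost: CHF 104337.41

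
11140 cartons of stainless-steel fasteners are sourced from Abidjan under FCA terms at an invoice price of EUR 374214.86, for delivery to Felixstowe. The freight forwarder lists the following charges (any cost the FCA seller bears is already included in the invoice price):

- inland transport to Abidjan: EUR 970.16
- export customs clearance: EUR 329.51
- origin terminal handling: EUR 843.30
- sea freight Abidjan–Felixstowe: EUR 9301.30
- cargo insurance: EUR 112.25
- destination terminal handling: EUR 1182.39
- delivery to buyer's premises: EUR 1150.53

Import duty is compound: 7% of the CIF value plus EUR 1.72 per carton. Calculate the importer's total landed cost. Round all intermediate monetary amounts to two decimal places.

Total landed cost: EUR 432878.45

FCA: the seller delivers export-cleared goods to the carrier; the buyer bears costs from that point.
Already in the invoice (seller's account under FCA): inland to port, export clearance — exclude.
CIF value = FCA price + origin terminal + freight + insurance = 374214.86 + 843.30 + 9301.30 + 112.25 = 384471.71
Ad valorem component: 384471.71 × 7% = 26913.02
Specific component: 11140 × 1.72 = 19160.80
Import duty = 26913.02 + 19160.80 = 46073.82
Buyer bears: origin terminal 843.30 + freight 9301.30 + insurance 112.25 + destination terminal 1182.39 + delivery 1150.53 + duty 46073.82 = 58663.59
Landed cost = invoice 374214.86 + 58663.59 = 432878.45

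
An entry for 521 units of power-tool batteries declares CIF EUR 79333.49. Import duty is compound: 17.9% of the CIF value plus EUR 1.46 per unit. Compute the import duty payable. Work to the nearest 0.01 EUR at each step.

Ad valorem component: 79333.49 × 17.9% = 14200.69
Specific component: 521 × 1.46 = 760.66
Import duty = 14200.69 + 760.66 = 14961.35

Import duty: EUR 14961.35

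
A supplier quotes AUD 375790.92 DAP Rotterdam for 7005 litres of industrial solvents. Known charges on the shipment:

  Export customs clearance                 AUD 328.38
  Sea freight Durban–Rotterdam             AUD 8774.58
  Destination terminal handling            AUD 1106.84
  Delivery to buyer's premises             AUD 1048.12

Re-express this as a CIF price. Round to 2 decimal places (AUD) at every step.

CIF price: AUD 373635.96

Not relevant to the conversion: freight, export clearance — on the seller under both DAP and CIF; already in the DAP price and stays in the CIF price.
From DAP to CIF, the seller no longer bears: destination terminal, delivery.
CIF price = 375790.92 − 1106.84 − 1048.12 = 373635.96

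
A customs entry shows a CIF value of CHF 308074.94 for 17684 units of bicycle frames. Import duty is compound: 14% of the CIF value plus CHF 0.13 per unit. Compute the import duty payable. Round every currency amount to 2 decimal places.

Import duty: CHF 45429.41

Ad valorem component: 308074.94 × 14% = 43130.49
Specific component: 17684 × 0.13 = 2298.92
Import duty = 43130.49 + 2298.92 = 45429.41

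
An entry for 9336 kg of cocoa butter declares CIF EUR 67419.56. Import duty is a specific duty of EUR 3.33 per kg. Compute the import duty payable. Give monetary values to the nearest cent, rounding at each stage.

Import duty: EUR 31088.88

Import duty = 9336 × 3.33 = 31088.88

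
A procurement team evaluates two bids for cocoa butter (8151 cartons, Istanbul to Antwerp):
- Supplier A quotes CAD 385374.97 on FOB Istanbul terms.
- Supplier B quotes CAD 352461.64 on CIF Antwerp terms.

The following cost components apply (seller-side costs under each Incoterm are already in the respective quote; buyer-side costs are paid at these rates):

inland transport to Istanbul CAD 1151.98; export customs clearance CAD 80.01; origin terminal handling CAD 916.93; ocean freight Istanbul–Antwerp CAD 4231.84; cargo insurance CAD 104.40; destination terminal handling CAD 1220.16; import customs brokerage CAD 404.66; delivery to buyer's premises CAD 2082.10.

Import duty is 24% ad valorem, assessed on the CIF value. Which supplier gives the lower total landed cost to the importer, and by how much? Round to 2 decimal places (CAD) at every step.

Supplier B is cheaper by CAD 46189.47

Supplier A (FOB):
CIF value = FOB price + freight + insurance = 385374.97 + 4231.84 + 104.40 = 389711.21
Import duty = 389711.21 × 24% = 93530.69
Buyer bears (A): 4231.84 + 104.40 + 1220.16 + 404.66 + 2082.10 = 8043.16
Landed cost (A) = invoice 385374.97 + 8043.16 + duty 93530.69 = 486948.82
Supplier B (CIF):
The CIF price already equals the CIF value: 352461.64
Import duty = 352461.64 × 24% = 84590.79
Buyer bears (B): 1220.16 + 404.66 + 2082.10 = 3706.92
Landed cost (B) = invoice 352461.64 + 3706.92 + duty 84590.79 = 440759.35
Difference = |486948.82 − 440759.35| = 46189.47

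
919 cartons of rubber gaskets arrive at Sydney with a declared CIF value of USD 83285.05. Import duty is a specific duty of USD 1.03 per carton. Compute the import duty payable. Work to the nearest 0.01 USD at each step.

Import duty: USD 946.57

Import duty = 919 × 1.03 = 946.57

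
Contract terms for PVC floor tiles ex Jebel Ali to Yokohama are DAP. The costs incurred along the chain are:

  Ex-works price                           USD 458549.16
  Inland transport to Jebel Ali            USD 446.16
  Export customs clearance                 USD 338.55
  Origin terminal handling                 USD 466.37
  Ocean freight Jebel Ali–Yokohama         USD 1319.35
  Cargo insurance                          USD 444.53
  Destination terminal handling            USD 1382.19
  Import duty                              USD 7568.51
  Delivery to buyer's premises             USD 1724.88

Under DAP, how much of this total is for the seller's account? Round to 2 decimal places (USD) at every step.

DAP: the seller bears all costs to the named destination except import duty and clearance.
Seller's account: goods 458549.16 + inland to port 446.16 + export clearance 338.55 + origin terminal 466.37 + freight 1319.35 + insurance 444.53 + destination terminal 1382.19 + delivery 1724.88 = 464671.19
Buyer's account: duty 7568.51 = 7568.51

Seller's account: USD 464671.19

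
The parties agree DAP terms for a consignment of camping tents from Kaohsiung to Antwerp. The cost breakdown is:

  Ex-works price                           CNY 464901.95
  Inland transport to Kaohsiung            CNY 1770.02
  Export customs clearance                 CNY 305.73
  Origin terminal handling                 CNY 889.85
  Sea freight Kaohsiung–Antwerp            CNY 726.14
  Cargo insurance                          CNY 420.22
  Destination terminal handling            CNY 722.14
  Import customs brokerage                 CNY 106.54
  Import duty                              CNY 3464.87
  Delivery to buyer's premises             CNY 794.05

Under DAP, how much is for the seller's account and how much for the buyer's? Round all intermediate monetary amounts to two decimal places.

DAP: the seller bears all costs to the named destination except import duty and clearance.
Seller's account: goods 464901.95 + inland to port 1770.02 + export clearance 305.73 + origin terminal 889.85 + freight 726.14 + insurance 420.22 + destination terminal 722.14 + delivery 794.05 = 470530.10
Buyer's account: brokerage 106.54 + duty 3464.87 = 3571.41

Seller: CNY 470530.10; buyer: CNY 3571.41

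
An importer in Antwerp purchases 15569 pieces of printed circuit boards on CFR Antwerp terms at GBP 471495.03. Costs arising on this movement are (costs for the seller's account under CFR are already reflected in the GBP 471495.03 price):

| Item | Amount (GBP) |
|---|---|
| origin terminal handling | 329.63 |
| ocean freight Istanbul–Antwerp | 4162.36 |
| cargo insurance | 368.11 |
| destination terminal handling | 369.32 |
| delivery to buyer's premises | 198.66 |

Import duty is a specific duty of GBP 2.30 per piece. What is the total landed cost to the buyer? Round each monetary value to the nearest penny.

Total landed cost: GBP 508239.82

CFR: the seller pays costs through ocean freight to the destination port, but not insurance.
Already in the invoice (seller's account under CFR): origin terminal, freight — exclude.
CIF value = CFR price + insurance = 471495.03 + 368.11 = 471863.14
Import duty = 15569 × 2.30 = 35808.70
Buyer bears: insurance 368.11 + destination terminal 369.32 + delivery 198.66 + duty 35808.70 = 36744.79
Landed cost = invoice 471495.03 + 36744.79 = 508239.82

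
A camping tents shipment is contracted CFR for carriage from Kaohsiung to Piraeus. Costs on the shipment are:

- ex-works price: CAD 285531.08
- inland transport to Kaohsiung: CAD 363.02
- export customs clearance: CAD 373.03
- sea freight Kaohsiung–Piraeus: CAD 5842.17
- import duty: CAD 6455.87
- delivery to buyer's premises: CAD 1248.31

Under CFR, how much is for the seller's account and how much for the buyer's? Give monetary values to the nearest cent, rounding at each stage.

Seller: CAD 292109.30; buyer: CAD 7704.18

CFR: the seller pays costs through ocean freight to the destination port, but not insurance.
Seller's account: goods 285531.08 + inland to port 363.02 + export clearance 373.03 + freight 5842.17 = 292109.30
Buyer's account: duty 6455.87 + delivery 1248.31 = 7704.18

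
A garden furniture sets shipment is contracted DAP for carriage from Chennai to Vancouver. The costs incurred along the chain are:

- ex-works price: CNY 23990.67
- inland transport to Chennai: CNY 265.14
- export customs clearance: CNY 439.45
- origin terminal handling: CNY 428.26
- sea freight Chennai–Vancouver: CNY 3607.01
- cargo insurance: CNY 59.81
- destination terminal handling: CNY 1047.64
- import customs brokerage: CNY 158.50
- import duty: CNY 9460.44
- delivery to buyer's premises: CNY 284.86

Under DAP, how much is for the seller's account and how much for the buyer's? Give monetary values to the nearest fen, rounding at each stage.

DAP: the seller bears all costs to the named destination except import duty and clearance.
Seller's account: goods 23990.67 + inland to port 265.14 + export clearance 439.45 + origin terminal 428.26 + freight 3607.01 + insurance 59.81 + destination terminal 1047.64 + delivery 284.86 = 30122.84
Buyer's account: brokerage 158.50 + duty 9460.44 = 9618.94

Seller: CNY 30122.84; buyer: CNY 9618.94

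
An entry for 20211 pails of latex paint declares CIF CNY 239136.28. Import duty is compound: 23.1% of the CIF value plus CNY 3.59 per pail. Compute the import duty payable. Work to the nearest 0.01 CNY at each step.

Import duty: CNY 127797.97

Ad valorem component: 239136.28 × 23.1% = 55240.48
Specific component: 20211 × 3.59 = 72557.49
Import duty = 55240.48 + 72557.49 = 127797.97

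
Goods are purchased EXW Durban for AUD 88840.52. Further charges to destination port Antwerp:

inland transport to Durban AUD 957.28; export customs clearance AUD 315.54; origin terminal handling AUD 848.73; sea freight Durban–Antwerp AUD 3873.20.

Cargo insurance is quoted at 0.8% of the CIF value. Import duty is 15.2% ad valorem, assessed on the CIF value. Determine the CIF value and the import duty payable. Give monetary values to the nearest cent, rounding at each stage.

CIF value: AUD 95600.07; import duty: AUD 14531.21

Let C be the CIF value. C = EXW price + pre-shipment costs + freight + 0.8% × C
C − 0.8% × C = 88840.52 + 957.28 + 315.54 + 848.73 + 3873.20
0.992 × C = 94835.27
C = 94835.27 / 0.992 = 95600.07
Insurance premium = 0.8% × 95600.07 = 764.80
Import duty = 95600.07 × 15.2% = 14531.21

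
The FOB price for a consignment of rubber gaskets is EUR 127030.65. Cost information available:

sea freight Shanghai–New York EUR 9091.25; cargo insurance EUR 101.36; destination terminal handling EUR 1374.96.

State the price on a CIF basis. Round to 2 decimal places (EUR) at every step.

CIF price: EUR 136223.26

Not relevant to the conversion: destination terminal — on the buyer under both terms; not part of either seller's price.
From FOB to CIF, the seller additionally bears: freight, insurance.
CIF price = 127030.65 + 9091.25 + 101.36 = 136223.26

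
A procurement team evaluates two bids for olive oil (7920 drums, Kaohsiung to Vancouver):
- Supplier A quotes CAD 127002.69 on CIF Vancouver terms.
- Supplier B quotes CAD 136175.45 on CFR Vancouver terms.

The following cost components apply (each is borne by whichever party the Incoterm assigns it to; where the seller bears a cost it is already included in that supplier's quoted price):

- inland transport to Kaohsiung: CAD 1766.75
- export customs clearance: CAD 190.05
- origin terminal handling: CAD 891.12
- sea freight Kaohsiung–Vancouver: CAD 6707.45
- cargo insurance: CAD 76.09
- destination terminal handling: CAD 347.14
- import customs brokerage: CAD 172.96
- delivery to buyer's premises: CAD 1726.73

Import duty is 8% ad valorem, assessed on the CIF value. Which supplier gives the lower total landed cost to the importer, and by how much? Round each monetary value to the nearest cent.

Supplier A (CIF):
The CIF price already equals the CIF value: 127002.69
Import duty = 127002.69 × 8% = 10160.22
Buyer bears (A): 347.14 + 172.96 + 1726.73 = 2246.83
Landed cost (A) = invoice 127002.69 + 2246.83 + duty 10160.22 = 139409.74
Supplier B (CFR):
CIF value = CFR price + insurance = 136175.45 + 76.09 = 136251.54
Import duty = 136251.54 × 8% = 10900.12
Buyer bears (B): 76.09 + 347.14 + 172.96 + 1726.73 = 2322.92
Landed cost (B) = invoice 136175.45 + 2322.92 + duty 10900.12 = 149398.49
Difference = |139409.74 − 149398.49| = 9988.75

Supplier A is cheaper by CAD 9988.75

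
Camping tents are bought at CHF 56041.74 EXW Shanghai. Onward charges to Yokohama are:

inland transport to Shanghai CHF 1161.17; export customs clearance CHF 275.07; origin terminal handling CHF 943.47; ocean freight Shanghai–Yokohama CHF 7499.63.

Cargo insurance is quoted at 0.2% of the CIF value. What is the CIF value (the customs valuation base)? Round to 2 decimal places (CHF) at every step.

CIF value: CHF 66053.19

Let C be the CIF value. C = EXW price + pre-shipment costs + freight + 0.2% × C
C − 0.2% × C = 56041.74 + 1161.17 + 275.07 + 943.47 + 7499.63
0.998 × C = 65921.08
C = 65921.08 / 0.998 = 66053.19
Insurance premium = 0.2% × 66053.19 = 132.11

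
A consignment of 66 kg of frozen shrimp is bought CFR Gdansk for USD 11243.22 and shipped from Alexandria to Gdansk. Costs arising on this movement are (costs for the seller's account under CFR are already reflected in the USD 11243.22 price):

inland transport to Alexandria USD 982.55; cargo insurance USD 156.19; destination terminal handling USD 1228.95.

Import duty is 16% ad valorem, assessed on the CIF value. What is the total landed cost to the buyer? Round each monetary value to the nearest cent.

CFR: the seller pays costs through ocean freight to the destination port, but not insurance.
Already in the invoice (seller's account under CFR): inland to port — exclude.
CIF value = CFR price + insurance = 11243.22 + 156.19 = 11399.41
Import duty = 11399.41 × 16% = 1823.91
Buyer bears: insurance 156.19 + destination terminal 1228.95 + duty 1823.91 = 3209.05
Landed cost = invoice 11243.22 + 3209.05 = 14452.27

Total landed cost: USD 14452.27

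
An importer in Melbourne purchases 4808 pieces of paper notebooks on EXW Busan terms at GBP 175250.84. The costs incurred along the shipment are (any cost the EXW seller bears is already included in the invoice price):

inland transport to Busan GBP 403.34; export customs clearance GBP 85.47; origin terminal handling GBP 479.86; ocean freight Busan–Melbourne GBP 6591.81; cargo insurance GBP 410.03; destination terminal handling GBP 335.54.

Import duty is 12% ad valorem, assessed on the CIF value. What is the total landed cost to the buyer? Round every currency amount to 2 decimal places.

EXW: the seller makes goods available at their premises; the buyer bears all onward costs.
CIF value = EXW price + inland to port + export clearance + origin terminal + freight + insurance = 175250.84 + 403.34 + 85.47 + 479.86 + 6591.81 + 410.03 = 183221.35
Import duty = 183221.35 × 12% = 21986.56
Buyer bears: inland to port 403.34 + export clearance 85.47 + origin terminal 479.86 + freight 6591.81 + insurance 410.03 + destination terminal 335.54 + duty 21986.56 = 30292.61
Landed cost = invoice 175250.84 + 30292.61 = 205543.45

Total landed cost: GBP 205543.45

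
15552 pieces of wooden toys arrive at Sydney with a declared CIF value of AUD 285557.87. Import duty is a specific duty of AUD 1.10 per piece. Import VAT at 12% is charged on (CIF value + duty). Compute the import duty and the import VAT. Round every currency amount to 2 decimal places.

Import duty = 15552 × 1.10 = 17107.20
VAT base = CIF + duty = 285557.87 + 17107.20 = 302665.07
Import VAT = 302665.07 × 12% = 36319.81

Import duty: AUD 17107.20; import VAT: AUD 36319.81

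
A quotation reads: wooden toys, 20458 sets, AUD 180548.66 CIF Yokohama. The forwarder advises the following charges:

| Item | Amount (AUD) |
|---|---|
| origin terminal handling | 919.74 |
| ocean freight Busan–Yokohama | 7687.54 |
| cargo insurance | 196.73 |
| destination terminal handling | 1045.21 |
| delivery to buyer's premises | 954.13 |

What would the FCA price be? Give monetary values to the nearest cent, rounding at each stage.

Not relevant to the conversion: delivery, destination terminal — on the buyer under both terms; not part of either seller's price.
From CIF to FCA, the seller no longer bears: origin terminal, freight, insurance.
FCA price = 180548.66 − 919.74 − 7687.54 − 196.73 = 171744.65

FCA price: AUD 171744.65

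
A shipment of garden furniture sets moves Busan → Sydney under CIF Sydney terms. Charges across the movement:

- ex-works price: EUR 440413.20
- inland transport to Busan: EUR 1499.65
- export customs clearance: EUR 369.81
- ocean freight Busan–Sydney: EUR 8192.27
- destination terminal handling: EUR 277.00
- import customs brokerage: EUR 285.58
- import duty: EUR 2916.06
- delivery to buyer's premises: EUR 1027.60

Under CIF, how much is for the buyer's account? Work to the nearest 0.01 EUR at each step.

Buyer's account: EUR 4506.24

CIF: the seller pays costs through ocean freight and marine insurance to the destination port.
Seller's account: goods 440413.20 + inland to port 1499.65 + export clearance 369.81 + freight 8192.27 = 450474.93
Buyer's account: destination terminal 277.00 + brokerage 285.58 + duty 2916.06 + delivery 1027.60 = 4506.24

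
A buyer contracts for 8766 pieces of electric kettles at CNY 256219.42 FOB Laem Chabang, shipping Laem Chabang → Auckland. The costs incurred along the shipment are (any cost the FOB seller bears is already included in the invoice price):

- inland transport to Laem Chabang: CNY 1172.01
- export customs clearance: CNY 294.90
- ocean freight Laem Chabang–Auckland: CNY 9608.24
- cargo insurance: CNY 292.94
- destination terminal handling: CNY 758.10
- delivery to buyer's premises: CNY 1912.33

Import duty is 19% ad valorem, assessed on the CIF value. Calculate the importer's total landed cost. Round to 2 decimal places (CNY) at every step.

FOB: the seller bears costs until goods are on board at the origin port; the buyer bears freight, insurance and all costs thereafter.
Already in the invoice (seller's account under FOB): inland to port, export clearance — exclude.
CIF value = FOB price + freight + insurance = 256219.42 + 9608.24 + 292.94 = 266120.60
Import duty = 266120.60 × 19% = 50562.91
Buyer bears: freight 9608.24 + insurance 292.94 + destination terminal 758.10 + delivery 1912.33 + duty 50562.91 = 63134.52
Landed cost = invoice 256219.42 + 63134.52 = 319353.94

Total landed cost: CNY 319353.94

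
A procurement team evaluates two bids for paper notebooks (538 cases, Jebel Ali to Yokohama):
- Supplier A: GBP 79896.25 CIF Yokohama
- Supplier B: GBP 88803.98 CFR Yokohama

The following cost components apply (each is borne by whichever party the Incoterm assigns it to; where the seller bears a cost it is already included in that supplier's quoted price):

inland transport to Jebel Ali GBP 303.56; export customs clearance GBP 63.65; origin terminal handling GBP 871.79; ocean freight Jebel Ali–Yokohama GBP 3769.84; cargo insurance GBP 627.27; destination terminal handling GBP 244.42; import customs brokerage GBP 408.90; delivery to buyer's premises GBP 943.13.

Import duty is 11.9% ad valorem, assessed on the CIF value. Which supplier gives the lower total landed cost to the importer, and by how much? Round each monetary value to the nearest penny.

Supplier A is cheaper by GBP 10669.67

Supplier A (CIF):
The CIF price already equals the CIF value: 79896.25
Import duty = 79896.25 × 11.9% = 9507.65
Buyer bears (A): 244.42 + 408.90 + 943.13 = 1596.45
Landed cost (A) = invoice 79896.25 + 1596.45 + duty 9507.65 = 91000.35
Supplier B (CFR):
CIF value = CFR price + insurance = 88803.98 + 627.27 = 89431.25
Import duty = 89431.25 × 11.9% = 10642.32
Buyer bears (B): 627.27 + 244.42 + 408.90 + 943.13 = 2223.72
Landed cost (B) = invoice 88803.98 + 2223.72 + duty 10642.32 = 101670.02
Difference = |91000.35 − 101670.02| = 10669.67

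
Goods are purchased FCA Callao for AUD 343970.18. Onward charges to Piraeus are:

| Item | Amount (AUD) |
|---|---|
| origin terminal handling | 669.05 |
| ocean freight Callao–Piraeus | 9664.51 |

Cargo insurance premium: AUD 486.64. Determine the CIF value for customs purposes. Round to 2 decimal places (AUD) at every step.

CIF value: AUD 354790.38

CIF = FCA price + pre-shipment costs + freight + insurance
CIF = 343970.18 + 669.05 + 9664.51 + 486.64 = 354790.38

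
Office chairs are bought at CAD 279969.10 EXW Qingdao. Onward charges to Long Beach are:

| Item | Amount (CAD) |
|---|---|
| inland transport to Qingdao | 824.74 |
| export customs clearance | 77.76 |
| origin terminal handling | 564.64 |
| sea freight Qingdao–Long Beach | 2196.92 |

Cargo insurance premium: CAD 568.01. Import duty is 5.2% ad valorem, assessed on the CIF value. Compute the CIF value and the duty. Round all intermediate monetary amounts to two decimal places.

CIF = EXW price + pre-shipment costs + freight + insurance
CIF = 279969.10 + 824.74 + 77.76 + 564.64 + 2196.92 + 568.01 = 284201.17
Import duty = 284201.17 × 5.2% = 14778.46

CIF value: CAD 284201.17; import duty: CAD 14778.46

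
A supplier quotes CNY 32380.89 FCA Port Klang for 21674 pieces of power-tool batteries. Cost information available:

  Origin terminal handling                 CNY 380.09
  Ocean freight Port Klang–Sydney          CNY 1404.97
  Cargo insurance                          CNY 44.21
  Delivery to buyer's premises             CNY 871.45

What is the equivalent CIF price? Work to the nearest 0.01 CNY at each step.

Not relevant to the conversion: delivery — on the buyer under both terms; not part of either seller's price.
From FCA to CIF, the seller additionally bears: origin terminal, freight, insurance.
CIF price = 32380.89 + 380.09 + 1404.97 + 44.21 = 34210.16

CIF price: CNY 34210.16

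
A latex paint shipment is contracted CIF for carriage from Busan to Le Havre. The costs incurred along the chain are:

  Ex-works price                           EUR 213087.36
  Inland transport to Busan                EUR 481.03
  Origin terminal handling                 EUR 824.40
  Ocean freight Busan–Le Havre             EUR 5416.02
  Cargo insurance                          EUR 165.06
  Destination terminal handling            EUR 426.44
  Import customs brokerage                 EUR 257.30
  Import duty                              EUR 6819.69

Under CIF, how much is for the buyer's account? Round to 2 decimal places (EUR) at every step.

CIF: the seller pays costs through ocean freight and marine insurance to the destination port.
Seller's account: goods 213087.36 + inland to port 481.03 + origin terminal 824.40 + freight 5416.02 + insurance 165.06 = 219973.87
Buyer's account: destination terminal 426.44 + brokerage 257.30 + duty 6819.69 = 7503.43

Buyer's account: EUR 7503.43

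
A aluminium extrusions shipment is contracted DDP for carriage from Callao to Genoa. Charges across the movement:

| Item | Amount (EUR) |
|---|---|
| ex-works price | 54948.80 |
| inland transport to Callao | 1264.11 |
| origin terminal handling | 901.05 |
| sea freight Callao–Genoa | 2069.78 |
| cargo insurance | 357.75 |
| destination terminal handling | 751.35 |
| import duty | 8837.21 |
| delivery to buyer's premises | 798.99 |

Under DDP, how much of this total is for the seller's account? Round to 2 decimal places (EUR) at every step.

DDP: the seller bears all costs including import duty.
Seller's account: goods 54948.80 + inland to port 1264.11 + origin terminal 901.05 + freight 2069.78 + insurance 357.75 + destination terminal 751.35 + duty 8837.21 + delivery 798.99 = 69929.04
Buyer's account: 0.00

Seller's account: EUR 69929.04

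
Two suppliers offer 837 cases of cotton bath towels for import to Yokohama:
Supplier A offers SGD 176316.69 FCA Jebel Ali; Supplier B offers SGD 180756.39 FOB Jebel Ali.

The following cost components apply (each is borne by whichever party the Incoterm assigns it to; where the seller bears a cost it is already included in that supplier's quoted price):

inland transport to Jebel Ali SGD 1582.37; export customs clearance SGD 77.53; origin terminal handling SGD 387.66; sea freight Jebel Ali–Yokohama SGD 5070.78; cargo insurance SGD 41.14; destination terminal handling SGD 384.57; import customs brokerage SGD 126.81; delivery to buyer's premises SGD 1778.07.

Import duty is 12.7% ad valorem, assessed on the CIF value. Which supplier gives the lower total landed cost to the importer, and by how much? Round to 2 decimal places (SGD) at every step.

Supplier A (FCA):
CIF value = FCA price + origin terminal + freight + insurance = 176316.69 + 387.66 + 5070.78 + 41.14 = 181816.27
Import duty = 181816.27 × 12.7% = 23090.67
Buyer bears (A): 387.66 + 5070.78 + 41.14 + 384.57 + 126.81 + 1778.07 = 7789.03
Landed cost (A) = invoice 176316.69 + 7789.03 + duty 23090.67 = 207196.39
Supplier B (FOB):
CIF value = FOB price + freight + insurance = 180756.39 + 5070.78 + 41.14 = 185868.31
Import duty = 185868.31 × 12.7% = 23605.28
Buyer bears (B): 5070.78 + 41.14 + 384.57 + 126.81 + 1778.07 = 7401.37
Landed cost (B) = invoice 180756.39 + 7401.37 + duty 23605.28 = 211763.04
Difference = |207196.39 − 211763.04| = 4566.65

Supplier A is cheaper by SGD 4566.65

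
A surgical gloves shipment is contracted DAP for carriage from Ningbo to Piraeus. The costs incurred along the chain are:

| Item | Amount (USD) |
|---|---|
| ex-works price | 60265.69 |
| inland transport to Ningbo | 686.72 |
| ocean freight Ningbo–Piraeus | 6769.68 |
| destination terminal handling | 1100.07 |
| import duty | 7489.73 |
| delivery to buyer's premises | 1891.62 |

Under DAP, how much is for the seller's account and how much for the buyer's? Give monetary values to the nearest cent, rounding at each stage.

DAP: the seller bears all costs to the named destination except import duty and clearance.
Seller's account: goods 60265.69 + inland to port 686.72 + freight 6769.68 + destination terminal 1100.07 + delivery 1891.62 = 70713.78
Buyer's account: duty 7489.73 = 7489.73

Seller: USD 70713.78; buyer: USD 7489.73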